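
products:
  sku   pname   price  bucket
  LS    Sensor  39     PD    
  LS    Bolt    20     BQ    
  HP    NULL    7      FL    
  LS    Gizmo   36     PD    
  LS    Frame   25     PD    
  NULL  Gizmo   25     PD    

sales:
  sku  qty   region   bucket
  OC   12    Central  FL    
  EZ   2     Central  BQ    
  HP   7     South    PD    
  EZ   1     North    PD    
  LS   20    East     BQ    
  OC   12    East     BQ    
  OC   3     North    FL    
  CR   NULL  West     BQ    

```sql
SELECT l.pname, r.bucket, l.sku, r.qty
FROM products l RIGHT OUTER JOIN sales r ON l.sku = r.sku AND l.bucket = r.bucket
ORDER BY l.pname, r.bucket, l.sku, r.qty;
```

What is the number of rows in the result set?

RIGHT JOIN keeps every row from `sales`; unmatched rows get NULL for `products`'s columns.
Matching on l.sku = r.sku AND l.bucket = r.bucket. A NULL in a compared column never satisfies the condition.
- l row (sku=LS, bucket=PD): no match.
- l row (sku=LS, bucket=BQ): matches 1 r row(s) → 1 output row(s).
- l row (sku=HP, bucket=FL): no match.
- l row (sku=LS, bucket=PD): no match.
- l row (sku=LS, bucket=PD): no match.
- l row (sku=NULL, bucket=PD): no match.
- plus 7 unmatched r row(s), each kept with NULL l columns.
Total: 1 matched + 7 padded = 8 rows.

8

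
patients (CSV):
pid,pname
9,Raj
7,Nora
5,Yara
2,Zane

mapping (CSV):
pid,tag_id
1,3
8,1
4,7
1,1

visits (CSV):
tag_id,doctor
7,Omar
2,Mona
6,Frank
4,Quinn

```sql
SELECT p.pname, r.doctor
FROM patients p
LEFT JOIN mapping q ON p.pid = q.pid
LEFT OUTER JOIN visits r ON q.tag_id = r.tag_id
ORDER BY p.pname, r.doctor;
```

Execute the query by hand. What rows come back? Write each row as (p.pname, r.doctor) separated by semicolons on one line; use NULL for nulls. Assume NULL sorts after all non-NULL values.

(Nora, NULL); (Raj, NULL); (Yara, NULL); (Zane, NULL)

Joins associate left-to-right: patients LEFT JOIN mapping on pid gives 4 intermediate row(s).
Then LEFT JOIN `visits r` on tag_id: each of those 4 rows is kept; rows whose q.tag_id has no match in r get NULL for r's columns.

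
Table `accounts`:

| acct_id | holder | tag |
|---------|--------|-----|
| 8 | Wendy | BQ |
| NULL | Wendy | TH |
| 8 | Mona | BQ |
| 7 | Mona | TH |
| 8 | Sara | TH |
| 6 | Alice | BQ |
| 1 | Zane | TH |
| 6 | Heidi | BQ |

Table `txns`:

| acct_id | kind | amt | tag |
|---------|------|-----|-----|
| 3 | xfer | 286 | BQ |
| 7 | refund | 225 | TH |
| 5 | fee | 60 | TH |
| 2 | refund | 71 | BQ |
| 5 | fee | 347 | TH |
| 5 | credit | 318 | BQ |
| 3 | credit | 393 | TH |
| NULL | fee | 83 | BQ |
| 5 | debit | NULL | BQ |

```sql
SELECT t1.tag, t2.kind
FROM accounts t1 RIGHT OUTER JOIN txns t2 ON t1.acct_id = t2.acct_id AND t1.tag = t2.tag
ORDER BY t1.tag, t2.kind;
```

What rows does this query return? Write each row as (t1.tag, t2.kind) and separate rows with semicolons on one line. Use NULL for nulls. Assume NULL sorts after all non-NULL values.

(TH, refund); (NULL, credit); (NULL, credit); (NULL, debit); (NULL, fee); (NULL, fee); (NULL, fee); (NULL, refund); (NULL, xfer)

RIGHT JOIN keeps every row from `txns`; unmatched rows get NULL for `accounts`'s columns.
Matching on t1.acct_id = t2.acct_id AND t1.tag = t2.tag. A NULL in a compared column never satisfies the condition.
Matched pairs: 1; unmatched t2 rows kept: 8.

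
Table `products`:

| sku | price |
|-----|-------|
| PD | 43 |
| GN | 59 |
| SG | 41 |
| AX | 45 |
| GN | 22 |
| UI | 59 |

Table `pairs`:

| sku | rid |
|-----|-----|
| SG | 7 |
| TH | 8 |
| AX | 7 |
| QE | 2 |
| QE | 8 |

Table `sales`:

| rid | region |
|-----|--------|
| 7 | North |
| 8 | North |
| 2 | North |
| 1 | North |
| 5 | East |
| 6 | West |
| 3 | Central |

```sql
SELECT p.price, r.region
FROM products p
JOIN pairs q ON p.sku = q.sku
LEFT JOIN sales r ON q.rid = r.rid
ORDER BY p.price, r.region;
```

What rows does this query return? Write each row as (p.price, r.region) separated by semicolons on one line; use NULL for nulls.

(41, North); (45, North)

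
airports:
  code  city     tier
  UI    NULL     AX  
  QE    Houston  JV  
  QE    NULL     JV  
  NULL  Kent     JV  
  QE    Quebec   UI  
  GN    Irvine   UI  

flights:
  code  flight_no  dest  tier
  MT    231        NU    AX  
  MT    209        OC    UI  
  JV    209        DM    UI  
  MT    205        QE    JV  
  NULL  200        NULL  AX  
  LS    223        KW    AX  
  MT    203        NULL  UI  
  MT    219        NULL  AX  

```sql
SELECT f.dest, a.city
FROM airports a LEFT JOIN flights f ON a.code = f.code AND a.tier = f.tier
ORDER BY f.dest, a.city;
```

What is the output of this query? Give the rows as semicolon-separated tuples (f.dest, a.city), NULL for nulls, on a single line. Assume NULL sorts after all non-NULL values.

LEFT JOIN keeps every row from `airports`; unmatched rows get NULL for `flights`'s columns.
Matching on a.code = f.code AND a.tier = f.tier. A NULL in a compared column never satisfies the condition.
- a (code=UI, tier=AX) has no partner → padded with NULL.
- a (code=QE, tier=JV) has no partner → padded with NULL.
- a (code=QE, tier=JV) has no partner → padded with NULL.
- a (code=NULL, tier=JV) has no partner → padded with NULL.
- a (code=QE, tier=UI) has no partner → padded with NULL.
- a (code=GN, tier=UI) has no partner → padded with NULL.
After projecting and ordering:
f.dest | a.city
NULL | Houston
NULL | Irvine
NULL | Kent
NULL | Quebec
NULL | NULL
NULL | NULL

(NULL, Houston); (NULL, Irvine); (NULL, Kent); (NULL, Quebec); (NULL, NULL); (NULL, NULL)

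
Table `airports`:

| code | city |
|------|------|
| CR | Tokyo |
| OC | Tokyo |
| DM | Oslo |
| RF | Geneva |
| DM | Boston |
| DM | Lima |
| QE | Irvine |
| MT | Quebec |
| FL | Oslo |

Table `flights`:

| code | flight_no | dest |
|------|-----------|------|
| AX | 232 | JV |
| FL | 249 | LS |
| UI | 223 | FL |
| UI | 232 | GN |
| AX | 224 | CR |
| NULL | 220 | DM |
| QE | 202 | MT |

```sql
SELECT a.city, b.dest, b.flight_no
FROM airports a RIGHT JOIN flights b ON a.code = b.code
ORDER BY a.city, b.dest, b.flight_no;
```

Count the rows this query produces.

RIGHT JOIN keeps every row from `flights`; unmatched rows get NULL for `airports`'s columns.
Matching on a.code = b.code. A NULL in a compared column never satisfies the condition.
- code=CR: no matching b row.
- code=OC: no matching b row.
- code=DM: no matching b row.
- code=RF: no matching b row.
- code=DM: no matching b row.
- code=DM: no matching b row.
- code=QE: 1 matching b row(s), so 1 row(s) emitted.
- code=MT: no matching b row.
- code=FL: 1 matching b row(s), so 1 row(s) emitted.
- 5 b row(s) had no a match → kept, a columns NULL.
Total: 2 matched + 5 padded = 7 rows.

7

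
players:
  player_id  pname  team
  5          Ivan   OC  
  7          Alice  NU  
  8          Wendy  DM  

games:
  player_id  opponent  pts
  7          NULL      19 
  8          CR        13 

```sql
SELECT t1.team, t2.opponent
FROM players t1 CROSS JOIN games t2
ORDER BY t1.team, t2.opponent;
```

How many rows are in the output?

6

CROSS JOIN pairs every row of `players` with every row of `games`: 3 × 2 = 6 rows.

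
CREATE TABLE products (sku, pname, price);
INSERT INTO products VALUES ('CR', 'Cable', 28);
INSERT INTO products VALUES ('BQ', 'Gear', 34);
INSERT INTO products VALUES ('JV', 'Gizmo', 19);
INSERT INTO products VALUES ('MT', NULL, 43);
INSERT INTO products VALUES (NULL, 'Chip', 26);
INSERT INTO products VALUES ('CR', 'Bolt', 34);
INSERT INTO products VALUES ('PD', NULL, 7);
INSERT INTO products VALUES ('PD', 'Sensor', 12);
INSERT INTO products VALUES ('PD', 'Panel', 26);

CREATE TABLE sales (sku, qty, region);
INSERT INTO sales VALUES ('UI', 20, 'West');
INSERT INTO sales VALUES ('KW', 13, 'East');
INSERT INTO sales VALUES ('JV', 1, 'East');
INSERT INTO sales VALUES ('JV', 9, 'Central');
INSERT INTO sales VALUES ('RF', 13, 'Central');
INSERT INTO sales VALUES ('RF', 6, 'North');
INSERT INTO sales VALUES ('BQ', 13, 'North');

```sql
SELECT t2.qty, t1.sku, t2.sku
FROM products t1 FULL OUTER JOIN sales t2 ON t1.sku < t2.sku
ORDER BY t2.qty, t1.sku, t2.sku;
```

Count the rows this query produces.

FULL OUTER JOIN keeps every row from both sides; unmatched rows get NULL for the other side's columns.
Matching on t1.sku < t2.sku. A NULL in a compared column never satisfies the condition.
Matched pairs: 34; unmatched t1 rows kept: 1; unmatched t2 rows kept: 1.
Total: 34 matched + 2 padded = 36 rows.

36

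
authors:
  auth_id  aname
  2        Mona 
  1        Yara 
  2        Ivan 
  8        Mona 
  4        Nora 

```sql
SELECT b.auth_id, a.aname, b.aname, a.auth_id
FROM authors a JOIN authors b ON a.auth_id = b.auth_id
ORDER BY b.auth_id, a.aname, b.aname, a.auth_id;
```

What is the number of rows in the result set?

7

INNER JOIN keeps only pairs where the ON condition holds.
Matching on a.auth_id = b.auth_id.
- a row (auth_id=2): matches 2 b row(s) → 2 output row(s).
- a row (auth_id=1): matches 1 b row(s) → 1 output row(s).
- a row (auth_id=2): matches 2 b row(s) → 2 output row(s).
- a row (auth_id=8): matches 1 b row(s) → 1 output row(s).
- a row (auth_id=4): matches 1 b row(s) → 1 output row(s).
Total: 7 rows.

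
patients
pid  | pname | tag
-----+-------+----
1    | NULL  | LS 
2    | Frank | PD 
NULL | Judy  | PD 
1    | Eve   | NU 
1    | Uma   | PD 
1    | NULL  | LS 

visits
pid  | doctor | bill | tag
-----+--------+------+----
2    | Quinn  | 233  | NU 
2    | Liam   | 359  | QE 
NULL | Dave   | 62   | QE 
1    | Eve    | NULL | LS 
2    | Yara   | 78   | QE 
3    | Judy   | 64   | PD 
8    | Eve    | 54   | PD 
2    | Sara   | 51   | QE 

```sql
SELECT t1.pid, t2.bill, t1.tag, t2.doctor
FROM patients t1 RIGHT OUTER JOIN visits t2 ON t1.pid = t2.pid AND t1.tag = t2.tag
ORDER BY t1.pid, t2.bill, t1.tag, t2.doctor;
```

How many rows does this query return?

RIGHT JOIN keeps every row from `visits`; unmatched rows get NULL for `patients`'s columns.
Matching on t1.pid = t2.pid AND t1.tag = t2.tag. A NULL in a compared column never satisfies the condition.
- pid=1, tag=LS: 1 matching t2 row(s), so 1 row(s) emitted.
- pid=2, tag=PD: no matching t2 row.
- pid=NULL, tag=PD: no matching t2 row.
- pid=1, tag=NU: no matching t2 row.
- pid=1, tag=PD: no matching t2 row.
- pid=1, tag=LS: 1 matching t2 row(s), so 1 row(s) emitted.
- 7 t2 row(s) had no t1 match → kept, t1 columns NULL.
Total: 2 matched + 7 padded = 9 rows.

9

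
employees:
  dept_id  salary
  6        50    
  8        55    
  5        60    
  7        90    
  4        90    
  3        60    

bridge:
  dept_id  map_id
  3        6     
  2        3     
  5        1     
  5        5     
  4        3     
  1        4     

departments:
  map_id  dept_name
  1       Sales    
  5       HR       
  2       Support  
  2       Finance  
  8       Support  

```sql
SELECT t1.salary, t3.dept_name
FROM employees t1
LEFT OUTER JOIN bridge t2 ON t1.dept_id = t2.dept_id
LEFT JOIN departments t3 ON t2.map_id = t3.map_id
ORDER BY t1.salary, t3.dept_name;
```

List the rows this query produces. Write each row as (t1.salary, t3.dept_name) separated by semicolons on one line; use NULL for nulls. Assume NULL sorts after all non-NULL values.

Joins associate left-to-right: employees LEFT JOIN bridge on dept_id gives 7 intermediate row(s).
Then LEFT JOIN `departments t3` on map_id: each of those 7 rows is kept; rows whose t2.map_id has no match in t3 get NULL for t3's columns.

(50, NULL); (55, NULL); (60, HR); (60, Sales); (60, NULL); (90, NULL); (90, NULL)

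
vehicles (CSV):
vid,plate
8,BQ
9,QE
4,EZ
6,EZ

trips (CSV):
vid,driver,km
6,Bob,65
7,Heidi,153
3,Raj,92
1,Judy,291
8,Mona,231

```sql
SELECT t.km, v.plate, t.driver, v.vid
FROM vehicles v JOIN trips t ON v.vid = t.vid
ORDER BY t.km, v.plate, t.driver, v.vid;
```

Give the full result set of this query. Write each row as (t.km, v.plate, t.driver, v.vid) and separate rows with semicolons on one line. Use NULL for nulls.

INNER JOIN keeps only pairs where the ON condition holds.
Matching on v.vid = t.vid.
- v row (vid=8): matches 1 t row(s) → 1 output row(s).
- v row (vid=9): no match → dropped.
- v row (vid=4): no match → dropped.
- v row (vid=6): matches 1 t row(s) → 1 output row(s).
After projecting and ordering:
t.km | v.plate | t.driver | v.vid
65 | EZ | Bob | 6
231 | BQ | Mona | 8

(65, EZ, Bob, 6); (231, BQ, Mona, 8)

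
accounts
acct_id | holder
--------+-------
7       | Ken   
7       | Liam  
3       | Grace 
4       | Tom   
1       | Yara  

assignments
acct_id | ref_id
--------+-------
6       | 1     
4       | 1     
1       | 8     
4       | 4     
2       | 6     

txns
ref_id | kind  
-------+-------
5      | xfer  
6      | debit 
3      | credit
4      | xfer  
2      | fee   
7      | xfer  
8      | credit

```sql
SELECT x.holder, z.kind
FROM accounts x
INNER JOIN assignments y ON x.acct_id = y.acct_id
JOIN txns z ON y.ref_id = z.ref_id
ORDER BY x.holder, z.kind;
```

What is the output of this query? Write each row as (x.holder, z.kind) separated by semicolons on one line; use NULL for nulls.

Step 1 — x INNER JOIN y on acct_id → 3 row(s).
Then INNER JOIN `txns z` on ref_id: keep only rows whose y.ref_id appears in z.

(Tom, xfer); (Yara, credit)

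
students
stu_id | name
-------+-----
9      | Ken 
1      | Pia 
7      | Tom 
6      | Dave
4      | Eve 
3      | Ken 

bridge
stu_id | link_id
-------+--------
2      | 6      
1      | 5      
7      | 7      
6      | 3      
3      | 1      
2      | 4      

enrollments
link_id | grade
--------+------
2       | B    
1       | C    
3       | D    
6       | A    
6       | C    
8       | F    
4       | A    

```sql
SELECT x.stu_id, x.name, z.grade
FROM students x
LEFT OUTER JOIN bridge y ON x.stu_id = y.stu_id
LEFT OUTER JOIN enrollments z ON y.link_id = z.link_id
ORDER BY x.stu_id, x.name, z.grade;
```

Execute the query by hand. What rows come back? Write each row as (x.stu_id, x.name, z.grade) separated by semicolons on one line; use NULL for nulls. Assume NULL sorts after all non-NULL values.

(1, Pia, NULL); (3, Ken, C); (4, Eve, NULL); (6, Dave, D); (7, Tom, NULL); (9, Ken, NULL)

Joins associate left-to-right: students LEFT JOIN bridge on stu_id gives 6 intermediate row(s).
Then LEFT JOIN `enrollments z` on link_id: each of those 6 rows is kept; rows whose y.link_id has no match in z get NULL for z's columns.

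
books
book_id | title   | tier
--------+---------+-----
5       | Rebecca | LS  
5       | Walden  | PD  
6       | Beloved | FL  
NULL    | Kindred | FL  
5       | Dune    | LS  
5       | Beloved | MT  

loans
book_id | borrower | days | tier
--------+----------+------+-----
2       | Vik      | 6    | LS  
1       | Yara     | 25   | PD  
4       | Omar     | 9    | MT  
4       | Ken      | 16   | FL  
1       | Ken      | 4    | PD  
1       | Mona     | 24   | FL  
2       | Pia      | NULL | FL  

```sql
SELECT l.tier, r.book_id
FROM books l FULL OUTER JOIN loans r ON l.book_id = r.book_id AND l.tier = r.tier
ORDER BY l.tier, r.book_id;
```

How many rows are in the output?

13

FULL OUTER JOIN keeps every row from both sides; unmatched rows get NULL for the other side's columns.
Matching on l.book_id = r.book_id AND l.tier = r.tier. A NULL in a compared column never satisfies the condition.
- book_id=5, tier=LS: no r row matches, row kept with r columns NULL.
- book_id=5, tier=PD: no r row matches, row kept with r columns NULL.
- book_id=6, tier=FL: no r row matches, row kept with r columns NULL.
- book_id=NULL, tier=FL: no r row matches, row kept with r columns NULL.
- book_id=5, tier=LS: no r row matches, row kept with r columns NULL.
- book_id=5, tier=MT: no r row matches, row kept with r columns NULL.
- plus 7 unmatched r row(s), each kept with NULL l columns.
Total: 0 matched + 13 padded = 13 rows.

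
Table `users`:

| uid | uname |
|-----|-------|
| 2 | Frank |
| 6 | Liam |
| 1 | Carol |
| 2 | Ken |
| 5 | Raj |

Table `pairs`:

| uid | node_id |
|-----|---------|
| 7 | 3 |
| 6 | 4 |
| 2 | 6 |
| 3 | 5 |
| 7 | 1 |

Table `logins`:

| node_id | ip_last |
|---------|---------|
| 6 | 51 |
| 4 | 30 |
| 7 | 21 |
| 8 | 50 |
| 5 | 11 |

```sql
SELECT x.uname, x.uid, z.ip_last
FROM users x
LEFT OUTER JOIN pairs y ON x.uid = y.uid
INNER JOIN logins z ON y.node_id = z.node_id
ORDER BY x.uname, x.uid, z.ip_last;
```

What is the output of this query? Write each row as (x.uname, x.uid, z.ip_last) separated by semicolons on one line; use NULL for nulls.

Step 1 — x LEFT JOIN y on uid → 5 row(s).
Then INNER JOIN `logins z` on node_id: keep only rows whose y.node_id appears in z.

(Frank, 2, 51); (Ken, 2, 51); (Liam, 6, 30)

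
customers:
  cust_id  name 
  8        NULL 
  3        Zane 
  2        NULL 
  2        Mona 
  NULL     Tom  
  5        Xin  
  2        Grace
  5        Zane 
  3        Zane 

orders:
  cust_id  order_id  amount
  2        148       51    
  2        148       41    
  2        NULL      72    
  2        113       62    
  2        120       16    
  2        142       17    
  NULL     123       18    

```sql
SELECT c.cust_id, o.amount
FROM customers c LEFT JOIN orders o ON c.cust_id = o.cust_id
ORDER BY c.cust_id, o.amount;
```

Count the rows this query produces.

24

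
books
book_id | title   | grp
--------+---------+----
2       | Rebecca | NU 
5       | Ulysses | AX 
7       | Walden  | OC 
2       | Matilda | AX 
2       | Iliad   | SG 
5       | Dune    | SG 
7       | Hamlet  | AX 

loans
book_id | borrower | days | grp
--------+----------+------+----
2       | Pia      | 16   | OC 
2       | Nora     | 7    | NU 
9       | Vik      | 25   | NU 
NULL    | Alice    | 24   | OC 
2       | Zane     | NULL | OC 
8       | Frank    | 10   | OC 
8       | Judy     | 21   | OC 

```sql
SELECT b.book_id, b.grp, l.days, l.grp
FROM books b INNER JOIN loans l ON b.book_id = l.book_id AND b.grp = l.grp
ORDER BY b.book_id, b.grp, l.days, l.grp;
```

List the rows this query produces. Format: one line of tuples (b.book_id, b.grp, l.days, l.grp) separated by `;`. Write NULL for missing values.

(2, NU, 7, NU)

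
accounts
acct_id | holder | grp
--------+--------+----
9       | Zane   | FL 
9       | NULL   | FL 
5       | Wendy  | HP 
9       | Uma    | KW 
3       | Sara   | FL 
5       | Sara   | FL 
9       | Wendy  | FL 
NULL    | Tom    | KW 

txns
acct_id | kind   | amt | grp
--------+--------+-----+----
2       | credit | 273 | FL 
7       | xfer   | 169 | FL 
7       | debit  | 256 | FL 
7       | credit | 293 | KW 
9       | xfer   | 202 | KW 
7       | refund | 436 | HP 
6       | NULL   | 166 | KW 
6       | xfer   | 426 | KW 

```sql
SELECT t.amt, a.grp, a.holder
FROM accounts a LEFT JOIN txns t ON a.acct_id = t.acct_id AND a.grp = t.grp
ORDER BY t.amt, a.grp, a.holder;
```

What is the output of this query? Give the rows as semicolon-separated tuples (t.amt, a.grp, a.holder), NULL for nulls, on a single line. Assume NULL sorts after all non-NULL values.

(202, KW, Uma); (NULL, FL, Sara); (NULL, FL, Sara); (NULL, FL, Wendy); (NULL, FL, Zane); (NULL, FL, NULL); (NULL, HP, Wendy); (NULL, KW, Tom)

LEFT JOIN keeps every row from `accounts`; unmatched rows get NULL for `txns`'s columns.
Matching on a.acct_id = t.acct_id AND a.grp = t.grp. A NULL in a compared column never satisfies the condition.
Matched pairs: 1; unmatched a rows kept: 7.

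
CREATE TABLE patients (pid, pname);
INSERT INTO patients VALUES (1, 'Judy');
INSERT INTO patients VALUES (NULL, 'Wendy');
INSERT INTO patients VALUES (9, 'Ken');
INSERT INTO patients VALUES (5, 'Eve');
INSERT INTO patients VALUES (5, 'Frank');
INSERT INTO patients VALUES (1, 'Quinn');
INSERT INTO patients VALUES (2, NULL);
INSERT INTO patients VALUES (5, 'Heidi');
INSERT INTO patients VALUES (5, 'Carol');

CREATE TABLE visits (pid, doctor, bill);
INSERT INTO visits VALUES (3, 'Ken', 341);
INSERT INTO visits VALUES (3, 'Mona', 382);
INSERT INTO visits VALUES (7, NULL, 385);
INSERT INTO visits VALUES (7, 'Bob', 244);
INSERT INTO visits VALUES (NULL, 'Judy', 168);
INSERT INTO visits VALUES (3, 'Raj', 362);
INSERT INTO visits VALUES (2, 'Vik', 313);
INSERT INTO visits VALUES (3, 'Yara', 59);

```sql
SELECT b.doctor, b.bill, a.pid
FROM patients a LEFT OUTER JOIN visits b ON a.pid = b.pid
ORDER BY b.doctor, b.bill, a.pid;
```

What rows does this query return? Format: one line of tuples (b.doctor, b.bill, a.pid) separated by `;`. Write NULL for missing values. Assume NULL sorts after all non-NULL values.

LEFT JOIN keeps every row from `patients`; unmatched rows get NULL for `visits`'s columns.
Matching on a.pid = b.pid. A NULL in a compared column never satisfies the condition.
- pid=1: no b row matches, row kept with b columns NULL.
- pid=NULL: no b row matches, row kept with b columns NULL.
- pid=9: no b row matches, row kept with b columns NULL.
- pid=5: no b row matches, row kept with b columns NULL.
- pid=5: no b row matches, row kept with b columns NULL.
- pid=1: no b row matches, row kept with b columns NULL.
- pid=2: 1 matching b row(s), so 1 row(s) emitted.
- pid=5: no b row matches, row kept with b columns NULL.
- pid=5: no b row matches, row kept with b columns NULL.
After projecting and ordering:
b.doctor | b.bill | a.pid
Vik | 313 | 2
NULL | NULL | 1
NULL | NULL | 1
NULL | NULL | 5
NULL | NULL | 5
NULL | NULL | 5
NULL | NULL | 5
NULL | NULL | 9
NULL | NULL | NULL

(Vik, 313, 2); (NULL, NULL, 1); (NULL, NULL, 1); (NULL, NULL, 5); (NULL, NULL, 5); (NULL, NULL, 5); (NULL, NULL, 5); (NULL, NULL, 9); (NULL, NULL, NULL)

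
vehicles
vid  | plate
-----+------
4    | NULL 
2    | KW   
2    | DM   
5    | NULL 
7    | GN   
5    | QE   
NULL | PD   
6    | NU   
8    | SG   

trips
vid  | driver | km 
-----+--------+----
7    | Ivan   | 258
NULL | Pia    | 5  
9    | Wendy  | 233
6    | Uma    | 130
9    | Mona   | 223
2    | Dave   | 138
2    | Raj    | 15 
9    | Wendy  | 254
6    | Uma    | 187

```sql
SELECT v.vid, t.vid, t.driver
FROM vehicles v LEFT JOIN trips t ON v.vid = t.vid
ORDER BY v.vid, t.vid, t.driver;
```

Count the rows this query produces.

LEFT JOIN keeps every row from `vehicles`; unmatched rows get NULL for `trips`'s columns.
Matching on v.vid = t.vid. A NULL in a compared column never satisfies the condition.
- v row (vid=4): no match → kept, t columns NULL.
- v row (vid=2): matches 2 t row(s) → 2 output row(s).
- v row (vid=2): matches 2 t row(s) → 2 output row(s).
- v row (vid=5): no match → kept, t columns NULL.
- v row (vid=7): matches 1 t row(s) → 1 output row(s).
- v row (vid=5): no match → kept, t columns NULL.
- v row (vid=NULL): no match → kept, t columns NULL.
- v row (vid=6): matches 2 t row(s) → 2 output row(s).
- v row (vid=8): no match → kept, t columns NULL.
Total: 7 matched + 5 padded = 12 rows.

12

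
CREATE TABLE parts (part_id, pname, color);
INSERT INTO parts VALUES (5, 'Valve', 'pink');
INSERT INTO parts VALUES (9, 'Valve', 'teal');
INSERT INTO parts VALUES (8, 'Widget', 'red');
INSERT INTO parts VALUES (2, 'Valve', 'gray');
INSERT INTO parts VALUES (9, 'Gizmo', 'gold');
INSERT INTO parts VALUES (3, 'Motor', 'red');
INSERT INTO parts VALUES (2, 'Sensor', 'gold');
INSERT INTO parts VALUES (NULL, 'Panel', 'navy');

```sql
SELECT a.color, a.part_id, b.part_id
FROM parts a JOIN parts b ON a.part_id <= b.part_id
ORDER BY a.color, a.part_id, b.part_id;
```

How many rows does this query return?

INNER JOIN keeps only pairs where the ON condition holds.
Matching on a.part_id <= b.part_id. A NULL in a compared column never satisfies the condition.
- a row (part_id=5): matches 4 b row(s) → 4 output row(s).
- a row (part_id=9): matches 2 b row(s) → 2 output row(s).
- a row (part_id=8): matches 3 b row(s) → 3 output row(s).
- a row (part_id=2): matches 7 b row(s) → 7 output row(s).
- a row (part_id=9): matches 2 b row(s) → 2 output row(s).
- a row (part_id=3): matches 5 b row(s) → 5 output row(s).
- a row (part_id=2): matches 7 b row(s) → 7 output row(s).
- a row (part_id=NULL): no match → dropped.
Total: 30 rows.

30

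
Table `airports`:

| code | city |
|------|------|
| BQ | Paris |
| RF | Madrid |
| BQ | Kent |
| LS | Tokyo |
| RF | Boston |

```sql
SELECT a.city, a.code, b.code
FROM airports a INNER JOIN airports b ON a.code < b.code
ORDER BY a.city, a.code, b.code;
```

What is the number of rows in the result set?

INNER JOIN keeps only pairs where the ON condition holds.
Matching on a.code < b.code.
- code=BQ: 3 matching b row(s), so 3 row(s) emitted.
- code=RF: no matching b row, dropped.
- code=BQ: 3 matching b row(s), so 3 row(s) emitted.
- code=LS: 2 matching b row(s), so 2 row(s) emitted.
- code=RF: no matching b row, dropped.
Total: 8 rows.

8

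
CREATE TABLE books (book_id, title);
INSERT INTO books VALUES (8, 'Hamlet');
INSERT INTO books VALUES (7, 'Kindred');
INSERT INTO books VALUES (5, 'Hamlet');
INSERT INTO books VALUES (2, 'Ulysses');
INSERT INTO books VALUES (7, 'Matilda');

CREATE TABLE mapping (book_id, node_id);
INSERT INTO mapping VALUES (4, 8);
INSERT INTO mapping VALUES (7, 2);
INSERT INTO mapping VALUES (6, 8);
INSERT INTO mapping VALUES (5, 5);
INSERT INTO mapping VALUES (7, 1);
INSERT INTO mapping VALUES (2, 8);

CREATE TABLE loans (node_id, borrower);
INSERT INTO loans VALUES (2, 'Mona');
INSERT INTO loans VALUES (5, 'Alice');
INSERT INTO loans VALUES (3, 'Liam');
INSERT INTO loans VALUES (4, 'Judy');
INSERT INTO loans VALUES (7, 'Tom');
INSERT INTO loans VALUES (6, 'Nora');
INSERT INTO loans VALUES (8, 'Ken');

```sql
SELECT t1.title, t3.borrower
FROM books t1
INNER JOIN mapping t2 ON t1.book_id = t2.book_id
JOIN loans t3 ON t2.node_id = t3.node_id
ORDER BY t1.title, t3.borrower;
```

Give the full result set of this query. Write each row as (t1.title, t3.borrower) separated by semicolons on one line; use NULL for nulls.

(Hamlet, Alice); (Kindred, Mona); (Matilda, Mona); (Ulysses, Ken)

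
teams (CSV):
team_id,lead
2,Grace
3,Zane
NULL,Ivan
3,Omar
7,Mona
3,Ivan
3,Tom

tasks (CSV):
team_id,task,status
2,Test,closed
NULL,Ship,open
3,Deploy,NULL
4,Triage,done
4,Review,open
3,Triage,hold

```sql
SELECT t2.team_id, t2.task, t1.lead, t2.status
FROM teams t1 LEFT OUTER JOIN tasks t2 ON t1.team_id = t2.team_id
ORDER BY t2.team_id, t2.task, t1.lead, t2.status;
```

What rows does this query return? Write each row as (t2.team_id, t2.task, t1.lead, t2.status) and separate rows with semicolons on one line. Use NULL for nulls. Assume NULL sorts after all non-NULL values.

LEFT JOIN keeps every row from `teams`; unmatched rows get NULL for `tasks`'s columns.
Matching on t1.team_id = t2.team_id. A NULL in a compared column never satisfies the condition.
- t1[0] team_id=2 → 1 match(es) in t2 → 1 row(s).
- t1[1] team_id=3 → 2 match(es) in t2 → 2 row(s).
- t1[2] team_id=NULL → no match; kept with NULLs on the t2 side.
- t1[3] team_id=3 → 2 match(es) in t2 → 2 row(s).
- t1[4] team_id=7 → no match; kept with NULLs on the t2 side.
- t1[5] team_id=3 → 2 match(es) in t2 → 2 row(s).
- t1[6] team_id=3 → 2 match(es) in t2 → 2 row(s).

(2, Test, Grace, closed); (3, Deploy, Ivan, NULL); (3, Deploy, Omar, NULL); (3, Deploy, Tom, NULL); (3, Deploy, Zane, NULL); (3, Triage, Ivan, hold); (3, Triage, Omar, hold); (3, Triage, Tom, hold); (3, Triage, Zane, hold); (NULL, NULL, Ivan, NULL); (NULL, NULL, Mona, NULL)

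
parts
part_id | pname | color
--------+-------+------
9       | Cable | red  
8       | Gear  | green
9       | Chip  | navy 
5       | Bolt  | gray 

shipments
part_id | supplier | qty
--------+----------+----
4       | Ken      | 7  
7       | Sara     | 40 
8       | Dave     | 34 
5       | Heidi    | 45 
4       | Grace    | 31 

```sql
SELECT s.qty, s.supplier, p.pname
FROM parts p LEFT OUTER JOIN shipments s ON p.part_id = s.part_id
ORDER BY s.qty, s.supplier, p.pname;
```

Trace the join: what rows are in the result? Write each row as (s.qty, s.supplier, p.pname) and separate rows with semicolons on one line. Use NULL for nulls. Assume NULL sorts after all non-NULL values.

LEFT JOIN keeps every row from `parts`; unmatched rows get NULL for `shipments`'s columns.
Matching on p.part_id = s.part_id.
- part_id=9: no s row matches, row kept with s columns NULL.
- part_id=8: 1 matching s row(s), so 1 row(s) emitted.
- part_id=9: no s row matches, row kept with s columns NULL.
- part_id=5: 1 matching s row(s), so 1 row(s) emitted.
After projecting and ordering:
s.qty | s.supplier | p.pname
34 | Dave | Gear
45 | Heidi | Bolt
NULL | NULL | Cable
NULL | NULL | Chip

(34, Dave, Gear); (45, Heidi, Bolt); (NULL, NULL, Cable); (NULL, NULL, Chip)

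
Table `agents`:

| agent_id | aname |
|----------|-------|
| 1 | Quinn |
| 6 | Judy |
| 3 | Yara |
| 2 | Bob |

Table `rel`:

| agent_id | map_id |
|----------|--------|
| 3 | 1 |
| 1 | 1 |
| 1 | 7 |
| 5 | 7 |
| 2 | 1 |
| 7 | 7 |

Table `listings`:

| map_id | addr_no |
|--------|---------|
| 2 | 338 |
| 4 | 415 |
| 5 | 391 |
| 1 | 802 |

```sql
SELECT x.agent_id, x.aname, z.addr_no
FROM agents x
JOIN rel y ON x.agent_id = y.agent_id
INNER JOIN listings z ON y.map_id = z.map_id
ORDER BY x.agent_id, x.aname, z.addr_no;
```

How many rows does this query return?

3

Joins associate left-to-right: agents INNER JOIN rel on agent_id gives 4 intermediate row(s).
Then INNER JOIN `listings z` on map_id: keep only rows whose y.map_id appears in z.
Result: 3 row(s).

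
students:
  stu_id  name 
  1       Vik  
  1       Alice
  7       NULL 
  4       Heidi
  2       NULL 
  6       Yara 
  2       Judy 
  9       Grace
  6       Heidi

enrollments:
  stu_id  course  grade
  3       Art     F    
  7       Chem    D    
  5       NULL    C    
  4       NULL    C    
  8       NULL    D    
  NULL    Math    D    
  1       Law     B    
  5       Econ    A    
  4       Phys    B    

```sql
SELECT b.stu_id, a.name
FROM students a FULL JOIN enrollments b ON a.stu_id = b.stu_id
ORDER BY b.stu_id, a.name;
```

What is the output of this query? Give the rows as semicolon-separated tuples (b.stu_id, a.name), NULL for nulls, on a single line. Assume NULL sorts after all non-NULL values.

FULL OUTER JOIN keeps every row from both sides; unmatched rows get NULL for the other side's columns.
Matching on a.stu_id = b.stu_id. A NULL in a compared column never satisfies the condition.
- stu_id=1: 1 matching b row(s), so 1 row(s) emitted.
- stu_id=1: 1 matching b row(s), so 1 row(s) emitted.
- stu_id=7: 1 matching b row(s), so 1 row(s) emitted.
- stu_id=4: 2 matching b row(s), so 2 row(s) emitted.
- stu_id=2: no b row matches, row kept with b columns NULL.
- stu_id=6: no b row matches, row kept with b columns NULL.
- stu_id=2: no b row matches, row kept with b columns NULL.
- stu_id=9: no b row matches, row kept with b columns NULL.
- stu_id=6: no b row matches, row kept with b columns NULL.
- 5 b row(s) had no a match → kept, a columns NULL.

(1, Alice); (1, Vik); (3, NULL); (4, Heidi); (4, Heidi); (5, NULL); (5, NULL); (7, NULL); (8, NULL); (NULL, Grace); (NULL, Heidi); (NULL, Judy); (NULL, Yara); (NULL, NULL); (NULL, NULL)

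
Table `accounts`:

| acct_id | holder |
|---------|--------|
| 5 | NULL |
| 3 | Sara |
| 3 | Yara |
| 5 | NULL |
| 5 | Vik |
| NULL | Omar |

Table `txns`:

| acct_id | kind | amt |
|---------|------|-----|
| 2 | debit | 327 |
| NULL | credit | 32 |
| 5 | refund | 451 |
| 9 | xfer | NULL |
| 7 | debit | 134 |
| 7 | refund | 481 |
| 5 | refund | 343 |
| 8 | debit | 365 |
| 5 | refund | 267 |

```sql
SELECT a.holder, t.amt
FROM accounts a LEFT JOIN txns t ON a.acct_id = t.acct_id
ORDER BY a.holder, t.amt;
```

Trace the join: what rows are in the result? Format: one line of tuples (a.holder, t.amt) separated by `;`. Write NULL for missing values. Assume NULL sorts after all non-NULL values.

(Omar, NULL); (Sara, NULL); (Vik, 267); (Vik, 343); (Vik, 451); (Yara, NULL); (NULL, 267); (NULL, 267); (NULL, 343); (NULL, 343); (NULL, 451); (NULL, 451)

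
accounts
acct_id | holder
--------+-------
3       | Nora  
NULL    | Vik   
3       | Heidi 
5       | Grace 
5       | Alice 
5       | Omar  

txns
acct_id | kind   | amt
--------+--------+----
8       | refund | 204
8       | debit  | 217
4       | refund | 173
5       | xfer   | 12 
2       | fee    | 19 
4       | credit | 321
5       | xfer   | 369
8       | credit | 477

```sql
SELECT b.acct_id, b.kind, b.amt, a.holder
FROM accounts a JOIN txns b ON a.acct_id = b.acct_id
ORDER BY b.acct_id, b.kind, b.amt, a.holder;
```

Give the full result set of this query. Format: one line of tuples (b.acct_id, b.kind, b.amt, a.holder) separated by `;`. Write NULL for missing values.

(5, xfer, 12, Alice); (5, xfer, 12, Grace); (5, xfer, 12, Omar); (5, xfer, 369, Alice); (5, xfer, 369, Grace); (5, xfer, 369, Omar)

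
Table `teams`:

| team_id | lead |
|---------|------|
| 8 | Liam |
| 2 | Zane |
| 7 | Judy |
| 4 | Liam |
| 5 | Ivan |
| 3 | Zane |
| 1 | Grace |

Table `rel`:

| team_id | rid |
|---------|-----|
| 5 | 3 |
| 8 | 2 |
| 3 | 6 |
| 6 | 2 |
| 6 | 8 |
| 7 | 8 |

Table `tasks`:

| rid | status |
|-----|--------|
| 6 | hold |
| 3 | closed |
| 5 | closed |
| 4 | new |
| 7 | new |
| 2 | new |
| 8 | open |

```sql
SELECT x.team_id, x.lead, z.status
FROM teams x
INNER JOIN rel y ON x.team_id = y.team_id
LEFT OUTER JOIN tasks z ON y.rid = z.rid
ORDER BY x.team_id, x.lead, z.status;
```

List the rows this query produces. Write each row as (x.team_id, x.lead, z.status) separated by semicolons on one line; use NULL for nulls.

(3, Zane, hold); (5, Ivan, closed); (7, Judy, open); (8, Liam, new)

Joins associate left-to-right: teams INNER JOIN rel on team_id gives 4 intermediate row(s).
Then LEFT JOIN `tasks z` on rid: each of those 4 rows is kept; rows whose y.rid has no match in z get NULL for z's columns.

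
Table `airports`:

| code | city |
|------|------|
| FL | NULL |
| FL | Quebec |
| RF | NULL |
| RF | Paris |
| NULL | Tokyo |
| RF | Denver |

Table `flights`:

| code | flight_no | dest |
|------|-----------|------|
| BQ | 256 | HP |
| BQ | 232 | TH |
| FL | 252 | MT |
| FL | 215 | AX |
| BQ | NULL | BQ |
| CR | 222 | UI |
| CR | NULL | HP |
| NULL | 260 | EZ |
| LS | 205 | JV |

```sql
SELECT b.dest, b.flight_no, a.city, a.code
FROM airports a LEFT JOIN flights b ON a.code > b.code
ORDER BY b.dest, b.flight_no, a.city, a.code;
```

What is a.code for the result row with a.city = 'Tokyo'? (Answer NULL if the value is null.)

LEFT JOIN keeps every row from `airports`; unmatched rows get NULL for `flights`'s columns.
Matching on a.code > b.code. A NULL in a compared column never satisfies the condition.
Matched pairs: 34; unmatched a rows kept: 1.

NULL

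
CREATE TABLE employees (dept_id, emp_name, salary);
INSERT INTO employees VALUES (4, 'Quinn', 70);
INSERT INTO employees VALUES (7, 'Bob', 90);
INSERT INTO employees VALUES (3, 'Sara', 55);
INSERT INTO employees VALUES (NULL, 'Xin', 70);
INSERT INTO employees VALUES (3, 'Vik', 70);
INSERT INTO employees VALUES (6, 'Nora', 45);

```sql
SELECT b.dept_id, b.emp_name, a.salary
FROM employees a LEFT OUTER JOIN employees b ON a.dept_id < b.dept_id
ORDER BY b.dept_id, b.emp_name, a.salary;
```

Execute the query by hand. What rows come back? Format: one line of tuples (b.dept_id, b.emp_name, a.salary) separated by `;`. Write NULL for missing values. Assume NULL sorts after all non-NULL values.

LEFT JOIN keeps every row from `employees a`; unmatched rows get NULL for `employees b`'s columns.
Matching on a.dept_id < b.dept_id. A NULL in a compared column never satisfies the condition.
Matched pairs: 9; unmatched a rows kept: 2.

(4, Quinn, 55); (4, Quinn, 70); (6, Nora, 55); (6, Nora, 70); (6, Nora, 70); (7, Bob, 45); (7, Bob, 55); (7, Bob, 70); (7, Bob, 70); (NULL, NULL, 70); (NULL, NULL, 90)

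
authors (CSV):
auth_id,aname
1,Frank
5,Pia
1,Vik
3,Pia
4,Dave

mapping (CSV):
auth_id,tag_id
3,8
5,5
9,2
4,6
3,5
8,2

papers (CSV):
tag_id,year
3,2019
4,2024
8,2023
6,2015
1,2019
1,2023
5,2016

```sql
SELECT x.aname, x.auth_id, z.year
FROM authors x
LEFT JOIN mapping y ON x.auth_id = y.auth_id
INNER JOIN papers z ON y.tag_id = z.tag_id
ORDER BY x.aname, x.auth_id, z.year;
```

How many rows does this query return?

4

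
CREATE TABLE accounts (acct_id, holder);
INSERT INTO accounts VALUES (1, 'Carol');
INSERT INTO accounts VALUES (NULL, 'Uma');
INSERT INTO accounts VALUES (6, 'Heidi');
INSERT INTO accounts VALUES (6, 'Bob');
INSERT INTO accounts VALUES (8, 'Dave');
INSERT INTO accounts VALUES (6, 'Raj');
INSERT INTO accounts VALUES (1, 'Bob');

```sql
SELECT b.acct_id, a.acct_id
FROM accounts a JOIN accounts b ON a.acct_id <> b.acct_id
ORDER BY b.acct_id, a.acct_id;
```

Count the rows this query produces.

22

INNER JOIN keeps only pairs where the ON condition holds.
Matching on a.acct_id <> b.acct_id. A NULL in a compared column never satisfies the condition.
- a[0] acct_id=1 → 4 match(es) in b → 4 row(s).
- a[1] acct_id=NULL → no match; dropped.
- a[2] acct_id=6 → 3 match(es) in b → 3 row(s).
- a[3] acct_id=6 → 3 match(es) in b → 3 row(s).
- a[4] acct_id=8 → 5 match(es) in b → 5 row(s).
- a[5] acct_id=6 → 3 match(es) in b → 3 row(s).
- a[6] acct_id=1 → 4 match(es) in b → 4 row(s).
Total: 22 rows.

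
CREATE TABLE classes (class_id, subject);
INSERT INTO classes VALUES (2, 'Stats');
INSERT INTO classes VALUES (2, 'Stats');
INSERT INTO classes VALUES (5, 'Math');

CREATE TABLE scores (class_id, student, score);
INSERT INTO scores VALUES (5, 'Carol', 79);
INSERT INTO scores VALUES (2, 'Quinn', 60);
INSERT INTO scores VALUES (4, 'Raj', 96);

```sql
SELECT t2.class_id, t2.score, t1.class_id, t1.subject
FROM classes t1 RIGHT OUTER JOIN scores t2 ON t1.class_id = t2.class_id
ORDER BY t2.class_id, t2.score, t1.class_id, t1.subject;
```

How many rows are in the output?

4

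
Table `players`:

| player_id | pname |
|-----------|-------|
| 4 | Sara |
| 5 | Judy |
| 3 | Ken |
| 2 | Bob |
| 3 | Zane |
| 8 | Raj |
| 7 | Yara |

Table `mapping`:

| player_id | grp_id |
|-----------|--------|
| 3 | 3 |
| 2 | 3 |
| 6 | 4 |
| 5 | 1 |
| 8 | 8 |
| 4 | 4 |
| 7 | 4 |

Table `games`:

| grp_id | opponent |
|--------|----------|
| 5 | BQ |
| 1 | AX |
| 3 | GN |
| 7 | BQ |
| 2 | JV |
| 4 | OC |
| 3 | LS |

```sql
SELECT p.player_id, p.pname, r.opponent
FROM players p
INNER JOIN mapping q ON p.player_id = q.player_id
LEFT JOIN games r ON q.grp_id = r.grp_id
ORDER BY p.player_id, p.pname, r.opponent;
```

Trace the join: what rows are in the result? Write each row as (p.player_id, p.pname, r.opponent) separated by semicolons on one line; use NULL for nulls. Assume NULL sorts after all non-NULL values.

Joins associate left-to-right: players INNER JOIN mapping on player_id gives 7 intermediate row(s).
Then LEFT JOIN `games r` on grp_id: each of those 7 rows is kept; rows whose q.grp_id has no match in r get NULL for r's columns.

(2, Bob, GN); (2, Bob, LS); (3, Ken, GN); (3, Ken, LS); (3, Zane, GN); (3, Zane, LS); (4, Sara, OC); (5, Judy, AX); (7, Yara, OC); (8, Raj, NULL)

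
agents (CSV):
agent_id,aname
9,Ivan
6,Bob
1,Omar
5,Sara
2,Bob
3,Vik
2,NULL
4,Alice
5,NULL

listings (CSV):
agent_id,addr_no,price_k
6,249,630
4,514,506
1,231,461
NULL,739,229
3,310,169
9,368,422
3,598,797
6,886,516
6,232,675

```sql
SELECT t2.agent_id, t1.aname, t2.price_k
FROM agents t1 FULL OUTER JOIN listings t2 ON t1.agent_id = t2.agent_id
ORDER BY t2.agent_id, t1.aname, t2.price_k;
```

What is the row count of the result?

FULL OUTER JOIN keeps every row from both sides; unmatched rows get NULL for the other side's columns.
Matching on t1.agent_id = t2.agent_id. A NULL in a compared column never satisfies the condition.
Matched pairs: 8; unmatched t1 rows kept: 4; unmatched t2 rows kept: 1.
Total: 8 matched + 5 padded = 13 rows.

13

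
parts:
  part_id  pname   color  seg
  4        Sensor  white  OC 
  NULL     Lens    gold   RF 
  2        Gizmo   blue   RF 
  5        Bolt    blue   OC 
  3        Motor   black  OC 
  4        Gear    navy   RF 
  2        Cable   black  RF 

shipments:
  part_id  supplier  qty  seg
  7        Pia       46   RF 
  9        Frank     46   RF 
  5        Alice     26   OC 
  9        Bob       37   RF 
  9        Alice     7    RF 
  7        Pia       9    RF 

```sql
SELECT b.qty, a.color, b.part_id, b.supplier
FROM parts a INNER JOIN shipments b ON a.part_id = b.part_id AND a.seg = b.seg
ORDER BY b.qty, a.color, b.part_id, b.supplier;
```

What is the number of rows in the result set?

1

INNER JOIN keeps only pairs where the ON condition holds.
Matching on a.part_id = b.part_id AND a.seg = b.seg. A NULL in a compared column never satisfies the condition.
- part_id=4, seg=OC: no matching b row, dropped.
- part_id=NULL, seg=RF: no matching b row, dropped.
- part_id=2, seg=RF: no matching b row, dropped.
- part_id=5, seg=OC: 1 matching b row(s), so 1 row(s) emitted.
- part_id=3, seg=OC: no matching b row, dropped.
- part_id=4, seg=RF: no matching b row, dropped.
- part_id=2, seg=RF: no matching b row, dropped.
Total: 1 rows.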